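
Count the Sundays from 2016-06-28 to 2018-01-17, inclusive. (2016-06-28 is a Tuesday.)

81

2016-06-28 is a Tuesday; the first Sunday on or after it is 2016-07-03 (5 days later).
From 2016-07-03 to 2018-01-17: 181 + 365 + 17 = 563 days (rest of 2016, 2017, to 2018-01-17 in 2018).
563 ÷ 7 = 80 full weeks with remainder 3, so 80 more Sundays after the first → 81.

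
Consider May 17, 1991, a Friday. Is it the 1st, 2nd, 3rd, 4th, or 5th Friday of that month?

Day 17 falls in week ⌈17/7⌉ of the month.
Days 1–7 hold the 1st Friday, 8–14 the 2nd, 15–21 the 3rd, 22–28 the 4th, 29–31 the 5th.
17 is in the range for the 3rd.

3rd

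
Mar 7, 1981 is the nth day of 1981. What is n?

Days in months before Mar: 31 + 28 = 59.
Plus 7 days into Mar → day 66.

66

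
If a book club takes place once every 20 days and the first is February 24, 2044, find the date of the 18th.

January 29, 2045

The 18th occurrence is 17 intervals after the first: 17 × 20 = 340 days after February 24, 2044.
February has 29 days — 5 days to the end of February leaves 335.
March has 31 days (304 left).
April has 30 days (274 left).
May has 31 days (243 left).
June has 30 days (213 left).
July has 31 days (182 left).
August has 31 days (151 left).
September has 30 days (121 left).
October has 31 days (90 left).
November has 30 days (60 left).
December has 31 days (29 left).
29 days into January → January 29, 2045.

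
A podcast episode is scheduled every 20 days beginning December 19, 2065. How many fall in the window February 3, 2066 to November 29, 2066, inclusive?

Occurrences land 20·i days after December 19, 2065 for i = 0, 1, 2, …
February 3, 2066 is 46 days after the start; 46 ÷ 20 = 2 remainder 6; since the remainder is 6, round up to i = 3. First occurrence in the window: #4 on February 17, 2066 (3×20 = 60 days in).
November 29, 2066 is 345 days after the start; 345 ÷ 20 = 17 remainder 5. Last occurrence in the window: #18 on November 24, 2066.
Occurrences #4 through #18: 15 in total.

15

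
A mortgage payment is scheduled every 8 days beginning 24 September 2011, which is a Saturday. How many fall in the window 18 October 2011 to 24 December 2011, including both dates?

9

Occurrences land 8·i days after 24 September 2011 for i = 0, 1, 2, …
18 October 2011 is 24 days after the start; 24 ÷ 8 = 3 remainder 0. First occurrence in the window: #4 on 18 October 2011 (3×8 = 24 days in).
24 December 2011 is 91 days after the start; 91 ÷ 8 = 11 remainder 3. Last occurrence in the window: #12 on 21 December 2011.
Occurrences #4 through #12: 9 in total.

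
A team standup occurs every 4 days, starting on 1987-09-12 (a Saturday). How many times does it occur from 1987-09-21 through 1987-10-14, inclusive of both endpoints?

Occurrences land 4·i days after 1987-09-12 for i = 0, 1, 2, …
1987-09-21 is 9 days after the start; 9 ÷ 4 = 2 remainder 1; since the remainder is 1, round up to i = 3. First occurrence in the window: #4 on 1987-09-24 (3×4 = 12 days in).
1987-10-14 is 32 days after the start; 32 ÷ 4 = 8 remainder 0. Last occurrence in the window: #9 on 1987-10-14.
Occurrences #4 through #9: 6 in total.

6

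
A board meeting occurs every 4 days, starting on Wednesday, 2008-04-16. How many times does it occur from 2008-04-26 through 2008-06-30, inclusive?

16

Occurrences land 4·i days after 2008-04-16 for i = 0, 1, 2, …
2008-04-26 is 10 days after the start; 10 ÷ 4 = 2 remainder 2; since the remainder is 2, round up to i = 3. First occurrence in the window: #4 on 2008-04-28 (3×4 = 12 days in).
2008-06-30 is 75 days after the start; 75 ÷ 4 = 18 remainder 3. Last occurrence in the window: #19 on 2008-06-27.
Occurrences #4 through #19: 16 in total.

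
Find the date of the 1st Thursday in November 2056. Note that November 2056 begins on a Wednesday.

2056-11-02

November 2056 begins on a Wednesday, so the first Thursday is November 2 (1 day later).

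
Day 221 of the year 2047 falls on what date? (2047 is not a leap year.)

January has 31 days (221 − 31 = 190 remain).
February has 28 days (190 − 28 = 162 remain).
March has 31 days (162 − 31 = 131 remain).
April has 30 days (131 − 30 = 101 remain).
May has 31 days (101 − 31 = 70 remain).
June has 30 days (70 − 30 = 40 remain).
July has 31 days (40 − 31 = 9 remain).
9 into August → August 9.

9 August 2047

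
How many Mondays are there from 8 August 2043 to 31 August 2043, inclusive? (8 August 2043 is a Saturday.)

4

8 August 2043 is a Saturday; the first Monday on or after it is 10 August 2043 (2 days later).
From 10 August 2043 to 31 August 2043 is 31 − 10 = 21 days.
21 ÷ 7 = 3 full weeks with remainder 0, so 3 more Mondays after the first → 4.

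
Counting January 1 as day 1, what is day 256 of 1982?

January has 31 days (256 − 31 = 225 remain).
February has 28 days (225 − 28 = 197 remain).
March has 31 days (197 − 31 = 166 remain).
April has 30 days (166 − 30 = 136 remain).
May has 31 days (136 − 31 = 105 remain).
June has 30 days (105 − 30 = 75 remain).
July has 31 days (75 − 31 = 44 remain).
August has 31 days (44 − 31 = 13 remain).
13 into September → September 13.

September 13, 1982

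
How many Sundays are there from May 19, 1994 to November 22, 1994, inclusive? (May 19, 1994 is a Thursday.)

27

May 19, 1994 is a Thursday; the first Sunday on or after it is May 22, 1994 (3 days later).
From May 22, 1994 to November 22, 1994: 9 + 30 + 31 + 31 + 30 + 31 + 22 = 184 days (rest of May, June, July, August, September, October, November).
184 ÷ 7 = 26 full weeks with remainder 2, so 26 more Sundays after the first → 27.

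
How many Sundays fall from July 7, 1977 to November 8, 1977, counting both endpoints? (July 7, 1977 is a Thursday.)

July 7, 1977 is a Thursday; the first Sunday on or after it is July 10, 1977 (3 days later).
From July 10, 1977 to November 8, 1977: 21 + 31 + 30 + 31 + 8 = 121 days (rest of July, August, September, October, November).
121 ÷ 7 = 17 full weeks with remainder 2, so 17 more Sundays after the first → 18.

18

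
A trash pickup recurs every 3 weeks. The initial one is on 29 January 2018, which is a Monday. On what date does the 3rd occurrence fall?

12 March 2018

The 3rd occurrence is 2 intervals after the first: 2 × 21 = 42 days after 29 January 2018.
January has 31 days — 2 days to the end of January leaves 40.
February has 28 days (12 left).
12 days into March → 12 March 2018.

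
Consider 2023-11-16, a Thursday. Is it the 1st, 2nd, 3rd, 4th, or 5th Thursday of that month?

3rd

Day 16 falls in week ⌈16/7⌉ of the month.
Days 1–7 hold the 1st Thursday, 8–14 the 2nd, 15–21 the 3rd, 22–28 the 4th, 29–31 the 5th.
16 is in the range for the 3rd.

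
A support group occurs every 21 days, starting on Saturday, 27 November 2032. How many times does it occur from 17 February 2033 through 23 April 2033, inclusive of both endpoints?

Occurrences land 21·i days after 27 November 2032 for i = 0, 1, 2, …
17 February 2033 is 82 days after the start; 82 ÷ 21 = 3 remainder 19; since the remainder is 19, round up to i = 4. First occurrence in the window: #5 on 19 February 2033 (4×21 = 84 days in).
23 April 2033 is 147 days after the start; 147 ÷ 21 = 7 remainder 0. Last occurrence in the window: #8 on 23 April 2033.
Occurrences #5 through #8: 4 in total.

4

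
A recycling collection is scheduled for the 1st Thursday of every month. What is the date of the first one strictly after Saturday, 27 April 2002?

2 May 2002

April 2002 starts on a Monday, so its 1st Thursday is 4 April 2002 (3 days in).
That is not after 27 April 2002, so look at May 2002.
May 2002 starts on a Wednesday, so its 1st Thursday is 2 May 2002 (1 day in).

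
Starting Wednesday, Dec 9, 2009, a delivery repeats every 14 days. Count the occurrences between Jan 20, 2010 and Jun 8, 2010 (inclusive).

Occurrences land 14·i days after Dec 9, 2009 for i = 0, 1, 2, …
Jan 20, 2010 is 42 days after the start; 42 ÷ 14 = 3 remainder 0. First occurrence in the window: #4 on Jan 20, 2010 (3×14 = 42 days in).
Jun 8, 2010 is 181 days after the start; 181 ÷ 14 = 12 remainder 13. Last occurrence in the window: #13 on May 26, 2010.
Occurrences #4 through #13: 10 in total.

10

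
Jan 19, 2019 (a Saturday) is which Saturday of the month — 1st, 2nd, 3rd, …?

3rd

Day 19 falls in week ⌈19/7⌉ of the month.
Days 1–7 hold the 1st Saturday, 8–14 the 2nd, 15–21 the 3rd, 22–28 the 4th, 29–31 the 5th.
19 is in the range for the 3rd.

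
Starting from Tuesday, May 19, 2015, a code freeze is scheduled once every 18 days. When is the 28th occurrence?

The 28th occurrence is 27 intervals after the first: 27 × 18 = 486 days after May 19, 2015.
May has 31 days — 12 days to the end of May leaves 474.
From end of May to end of 2015 is 214 days (260 left).
Jan has 31 days (229 left).
Feb has 29 days (200 left).
Mar has 31 days (169 left).
Apr has 30 days (139 left).
May has 31 days (108 left).
Jun has 30 days (78 left).
Jul has 31 days (47 left).
Aug has 31 days (16 left).
16 days into Sep → Sep 16, 2016.

Sep 16, 2016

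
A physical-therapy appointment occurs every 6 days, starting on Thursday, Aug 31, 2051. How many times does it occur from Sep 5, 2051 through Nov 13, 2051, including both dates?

Occurrences land 6·i days after Aug 31, 2051 for i = 0, 1, 2, …
Sep 5, 2051 is 5 days after the start; 5 ÷ 6 = 0 remainder 5; since the remainder is 5, round up to i = 1. First occurrence in the window: #2 on Sep 6, 2051 (1×6 = 6 days in).
Nov 13, 2051 is 74 days after the start; 74 ÷ 6 = 12 remainder 2. Last occurrence in the window: #13 on Nov 11, 2051.
Occurrences #2 through #13: 12 in total.

12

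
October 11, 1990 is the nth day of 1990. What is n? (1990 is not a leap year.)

Days in months before October: 31 + 28 + 31 + 30 + 31 + 30 + 31 + 31 + 30 = 273.
Plus 11 days into October → day 284.

284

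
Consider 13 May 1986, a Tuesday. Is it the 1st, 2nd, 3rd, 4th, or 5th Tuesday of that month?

Day 13 falls in week ⌈13/7⌉ of the month.
Days 1–7 hold the 1st Tuesday, 8–14 the 2nd, 15–21 the 3rd, 22–28 the 4th, 29–31 the 5th.
13 is in the range for the 2nd.

2nd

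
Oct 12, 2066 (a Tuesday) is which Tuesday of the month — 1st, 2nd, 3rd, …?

2nd

Day 12 falls in week ⌈12/7⌉ of the month.
Days 1–7 hold the 1st Tuesday, 8–14 the 2nd, 15–21 the 3rd, 22–28 the 4th, 29–31 the 5th.
12 is in the range for the 2nd.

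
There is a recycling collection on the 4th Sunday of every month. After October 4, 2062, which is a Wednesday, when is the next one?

October 2062 starts on a Sunday; its first Sunday is the 1st, so the 4th Sunday is the 22nd — October 22, 2062.
October 22, 2062 is after October 4, 2062, so that is the next one.

October 22, 2062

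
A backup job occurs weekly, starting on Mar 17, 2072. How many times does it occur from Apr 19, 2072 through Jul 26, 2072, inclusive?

14

Occurrences land 7·i days after Mar 17, 2072 for i = 0, 1, 2, …
Apr 19, 2072 is 33 days after the start; 33 ÷ 7 = 4 remainder 5; since the remainder is 5, round up to i = 5. First occurrence in the window: #6 on Apr 21, 2072 (5×7 = 35 days in).
Jul 26, 2072 is 131 days after the start; 131 ÷ 7 = 18 remainder 5. Last occurrence in the window: #19 on Jul 21, 2072.
Occurrences #6 through #19: 14 in total.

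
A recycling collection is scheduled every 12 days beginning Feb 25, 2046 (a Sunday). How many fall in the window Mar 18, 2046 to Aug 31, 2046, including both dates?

14

Occurrences land 12·i days after Feb 25, 2046 for i = 0, 1, 2, …
Mar 18, 2046 is 21 days after the start; 21 ÷ 12 = 1 remainder 9; since the remainder is 9, round up to i = 2. First occurrence in the window: #3 on Mar 21, 2046 (2×12 = 24 days in).
Aug 31, 2046 is 187 days after the start; 187 ÷ 12 = 15 remainder 7. Last occurrence in the window: #16 on Aug 24, 2046.
Occurrences #3 through #16: 14 in total.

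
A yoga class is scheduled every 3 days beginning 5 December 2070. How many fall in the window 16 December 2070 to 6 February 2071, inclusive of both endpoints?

Occurrences land 3·i days after 5 December 2070 for i = 0, 1, 2, …
16 December 2070 is 11 days after the start; 11 ÷ 3 = 3 remainder 2; since the remainder is 2, round up to i = 4. First occurrence in the window: #5 on 17 December 2070 (4×3 = 12 days in).
6 February 2071 is 63 days after the start; 63 ÷ 3 = 21 remainder 0. Last occurrence in the window: #22 on 6 February 2071.
Occurrences #5 through #22: 18 in total.

18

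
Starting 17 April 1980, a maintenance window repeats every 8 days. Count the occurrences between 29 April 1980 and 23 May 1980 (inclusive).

Occurrences land 8·i days after 17 April 1980 for i = 0, 1, 2, …
29 April 1980 is 12 days after the start; 12 ÷ 8 = 1 remainder 4; since the remainder is 4, round up to i = 2. First occurrence in the window: #3 on 3 May 1980 (2×8 = 16 days in).
23 May 1980 is 36 days after the start; 36 ÷ 8 = 4 remainder 4. Last occurrence in the window: #5 on 19 May 1980.
Occurrences #3 through #5: 3 in total.

3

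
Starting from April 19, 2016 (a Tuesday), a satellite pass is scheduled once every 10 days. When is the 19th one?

October 16, 2016

The 19th occurrence is 18 intervals after the first: 18 × 10 = 180 days after April 19, 2016.
April has 30 days — 11 days to the end of April leaves 169.
May has 31 days (138 left).
June has 30 days (108 left).
July has 31 days (77 left).
August has 31 days (46 left).
September has 30 days (16 left).
16 days into October → October 16, 2016.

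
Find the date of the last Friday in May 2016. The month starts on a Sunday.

May 27, 2016

May 2016 begins on a Sunday, so the first Friday is May 6 (5 days later).
May 2016 has 31 days. Adding weeks: 6, 13, 20, 27 — the last one ≤ 31 is the 27th.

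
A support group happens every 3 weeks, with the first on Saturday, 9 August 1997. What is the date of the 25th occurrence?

26 December 1998

The 25th occurrence is 24 intervals after the first: 24 × 21 = 504 days after 9 August 1997.
August has 31 days — 22 days to the end of August leaves 482.
From end of August to end of 1997 is 122 days (360 left).
January has 31 days (329 left).
February has 28 days (301 left).
March has 31 days (270 left).
April has 30 days (240 left).
May has 31 days (209 left).
June has 30 days (179 left).
July has 31 days (148 left).
August has 31 days (117 left).
September has 30 days (87 left).
October has 31 days (56 left).
November has 30 days (26 left).
26 days into December → 26 December 1998.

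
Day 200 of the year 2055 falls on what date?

19 July 2055

January has 31 days (200 − 31 = 169 remain).
February has 28 days (169 − 28 = 141 remain).
March has 31 days (141 − 31 = 110 remain).
April has 30 days (110 − 30 = 80 remain).
May has 31 days (80 − 31 = 49 remain).
June has 30 days (49 − 30 = 19 remain).
19 into July → July 19.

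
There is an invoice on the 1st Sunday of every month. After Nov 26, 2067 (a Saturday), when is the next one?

Dec 4, 2067

Nov 2067 starts on a Tuesday, so its 1st Sunday is Nov 6, 2067 (5 days in).
That is not after Nov 26, 2067, so look at Dec 2067.
Dec 2067 starts on a Thursday, so its 1st Sunday is Dec 4, 2067 (3 days in).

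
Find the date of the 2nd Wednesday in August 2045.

August 2045 begins on a Tuesday, so the first Wednesday is August 2 (1 day later).
The 2nd Wednesday is 1 weeks later: 2 + 7 = 9.

2045-08-09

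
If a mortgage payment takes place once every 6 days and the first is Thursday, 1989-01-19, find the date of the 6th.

The 6th occurrence is 5 intervals after the first: 5 × 6 = 30 days after 1989-01-19.
January has 31 days — 12 days to the end of January leaves 18.
18 days into February → 1989-02-18.

1989-02-18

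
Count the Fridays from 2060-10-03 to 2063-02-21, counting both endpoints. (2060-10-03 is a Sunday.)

2060-10-03 is a Sunday; the first Friday on or after it is 2060-10-08 (5 days later).
From 2060-10-08 to 2063-02-21: 84 + 365 + 365 + 52 = 866 days (rest of 2060, 2061, 2062, to 2063-02-21 in 2063).
866 ÷ 7 = 123 full weeks with remainder 5, so 123 more Fridays after the first → 124.

124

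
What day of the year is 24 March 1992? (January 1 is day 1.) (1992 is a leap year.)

Days in months before March: 31 + 29 = 60.
Plus 24 days into March → day 84.

84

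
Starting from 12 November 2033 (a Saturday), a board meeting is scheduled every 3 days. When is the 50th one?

The 50th occurrence is 49 intervals after the first: 49 × 3 = 147 days after 12 November 2033.
November has 30 days — 18 days to the end of November leaves 129.
December has 31 days (98 left).
January has 31 days (67 left).
February has 28 days (39 left).
March has 31 days (8 left).
8 days into April → 8 April 2034.

8 April 2034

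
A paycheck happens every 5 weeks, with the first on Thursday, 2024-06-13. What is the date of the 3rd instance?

The 3rd occurrence is 2 intervals after the first: 2 × 35 = 70 days after 2024-06-13.
June has 30 days — 17 days to the end of June leaves 53.
July has 31 days (22 left).
22 days into August → 2024-08-22.

2024-08-22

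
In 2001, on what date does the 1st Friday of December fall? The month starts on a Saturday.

2001-12-07

December 2001 begins on a Saturday, so the first Friday is December 7 (6 days later).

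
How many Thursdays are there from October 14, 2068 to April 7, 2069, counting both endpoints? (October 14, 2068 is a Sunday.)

25

October 14, 2068 is a Sunday; the first Thursday on or after it is October 18, 2068 (4 days later).
From October 18, 2068 to April 7, 2069: 13 + 30 + 31 + 31 + 28 + 31 + 7 = 171 days (rest of October, November, December, January, February, March, April).
171 ÷ 7 = 24 full weeks with remainder 3, so 24 more Thursdays after the first → 25.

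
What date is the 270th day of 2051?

2051-09-27

January has 31 days (270 − 31 = 239 remain).
February has 28 days (239 − 28 = 211 remain).
March has 31 days (211 − 31 = 180 remain).
April has 30 days (180 − 30 = 150 remain).
May has 31 days (150 − 31 = 119 remain).
June has 30 days (119 − 30 = 89 remain).
July has 31 days (89 − 31 = 58 remain).
August has 31 days (58 − 31 = 27 remain).
27 into September → September 27.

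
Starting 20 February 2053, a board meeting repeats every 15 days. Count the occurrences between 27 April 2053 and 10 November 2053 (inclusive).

Occurrences land 15·i days after 20 February 2053 for i = 0, 1, 2, …
27 April 2053 is 66 days after the start; 66 ÷ 15 = 4 remainder 6; since the remainder is 6, round up to i = 5. First occurrence in the window: #6 on 6 May 2053 (5×15 = 75 days in).
10 November 2053 is 263 days after the start; 263 ÷ 15 = 17 remainder 8. Last occurrence in the window: #18 on 2 November 2053.
Occurrences #6 through #18: 13 in total.

13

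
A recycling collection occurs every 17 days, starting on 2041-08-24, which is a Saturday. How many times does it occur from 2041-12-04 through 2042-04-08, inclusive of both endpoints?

8

Occurrences land 17·i days after 2041-08-24 for i = 0, 1, 2, …
2041-12-04 is 102 days after the start; 102 ÷ 17 = 6 remainder 0. First occurrence in the window: #7 on 2041-12-04 (6×17 = 102 days in).
2042-04-08 is 227 days after the start; 227 ÷ 17 = 13 remainder 6. Last occurrence in the window: #14 on 2042-04-02.
Occurrences #7 through #14: 8 in total.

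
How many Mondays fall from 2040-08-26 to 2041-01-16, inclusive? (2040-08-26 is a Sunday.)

2040-08-26 is a Sunday; the first Monday on or after it is 2040-08-27 (1 day later).
From 2040-08-27 to 2041-01-16: 4 + 30 + 31 + 30 + 31 + 16 = 142 days (rest of August, September, October, November, December, January).
142 ÷ 7 = 20 full weeks with remainder 2, so 20 more Mondays after the first → 21.

21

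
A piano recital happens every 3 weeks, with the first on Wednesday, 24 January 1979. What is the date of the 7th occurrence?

30 May 1979

The 7th occurrence is 6 intervals after the first: 6 × 21 = 126 days after 24 January 1979.
January has 31 days — 7 days to the end of January leaves 119.
February has 28 days (91 left).
March has 31 days (60 left).
April has 30 days (30 left).
30 days into May → 30 May 1979.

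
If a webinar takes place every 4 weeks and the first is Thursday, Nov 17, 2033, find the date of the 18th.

The 18th occurrence is 17 intervals after the first: 17 × 28 = 476 days after Nov 17, 2033.
Nov has 30 days — 13 days to the end of Nov leaves 463.
From end of Nov to end of 2033 is 31 days (432 left).
2034 has 365 days (67 left).
Jan has 31 days (36 left).
Feb has 28 days (8 left).
8 days into Mar → Mar 8, 2035.

Mar 8, 2035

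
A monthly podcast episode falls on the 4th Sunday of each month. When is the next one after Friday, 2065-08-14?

2065-08-23

August 2065 starts on a Saturday; its first Sunday is the 2nd, so the 4th Sunday is the 23rd — 2065-08-23.
2065-08-23 is after 2065-08-14, so that is the next one.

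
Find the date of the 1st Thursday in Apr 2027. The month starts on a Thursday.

Apr 1, 2027

Apr 2027 begins on a Thursday, so the first Thursday is Apr 1.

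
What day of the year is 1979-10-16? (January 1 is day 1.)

289

Days in months before October: 31 + 28 + 31 + 30 + 31 + 30 + 31 + 31 + 30 = 273.
Plus 16 days into October → day 289.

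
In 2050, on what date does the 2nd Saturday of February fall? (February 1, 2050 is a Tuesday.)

February 12, 2050

February 2050 begins on a Tuesday, so the first Saturday is February 5 (4 days later).
The 2nd Saturday is 1 weeks later: 5 + 7 = 12.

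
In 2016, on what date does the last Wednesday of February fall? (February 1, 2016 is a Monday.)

February 2016 begins on a Monday, so the first Wednesday is February 3 (2 days later).
February 2016 has 29 days. Adding weeks: 3, 10, 17, 24 — the last one ≤ 29 is the 24th.

2016-02-24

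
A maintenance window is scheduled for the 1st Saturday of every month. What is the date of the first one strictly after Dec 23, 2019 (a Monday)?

Dec 2019 starts on a Sunday, so its 1st Saturday is Dec 7, 2019 (6 days in).
That is not after Dec 23, 2019, so look at Jan 2020.
Jan 2020 starts on a Wednesday, so its 1st Saturday is Jan 4, 2020 (3 days in).

Jan 4, 2020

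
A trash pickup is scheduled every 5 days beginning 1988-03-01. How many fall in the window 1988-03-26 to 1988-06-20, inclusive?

Occurrences land 5·i days after 1988-03-01 for i = 0, 1, 2, …
1988-03-26 is 25 days after the start; 25 ÷ 5 = 5 remainder 0. First occurrence in the window: #6 on 1988-03-26 (5×5 = 25 days in).
1988-06-20 is 111 days after the start; 111 ÷ 5 = 22 remainder 1. Last occurrence in the window: #23 on 1988-06-19.
Occurrences #6 through #23: 18 in total.

18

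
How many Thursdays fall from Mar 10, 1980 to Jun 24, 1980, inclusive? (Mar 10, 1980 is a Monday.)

15

Mar 10, 1980 is a Monday; the first Thursday on or after it is Mar 13, 1980 (3 days later).
From Mar 13, 1980 to Jun 24, 1980: 18 + 30 + 31 + 24 = 103 days (rest of Mar, Apr, May, Jun).
103 ÷ 7 = 14 full weeks with remainder 5, so 14 more Thursdays after the first → 15.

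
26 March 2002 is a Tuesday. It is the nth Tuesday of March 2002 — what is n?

4th

Day 26 falls in week ⌈26/7⌉ of the month.
Days 1–7 hold the 1st Tuesday, 8–14 the 2nd, 15–21 the 3rd, 22–28 the 4th, 29–31 the 5th.
26 is in the range for the 4th.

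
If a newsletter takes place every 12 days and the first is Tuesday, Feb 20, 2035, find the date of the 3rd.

Mar 16, 2035

The 3rd occurrence is 2 intervals after the first: 2 × 12 = 24 days after Feb 20, 2035.
Feb has 28 days — 8 days to the end of Feb leaves 16.
16 days into Mar → Mar 16, 2035.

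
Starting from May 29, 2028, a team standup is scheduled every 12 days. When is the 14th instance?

The 14th occurrence is 13 intervals after the first: 13 × 12 = 156 days after May 29, 2028.
May has 31 days — 2 days to the end of May leaves 154.
June has 30 days (124 left).
July has 31 days (93 left).
August has 31 days (62 left).
September has 30 days (32 left).
October has 31 days (1 left).
1 day into November → November 1, 2028.

November 1, 2028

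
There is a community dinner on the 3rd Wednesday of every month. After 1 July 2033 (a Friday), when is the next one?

July 2033 starts on a Friday; its first Wednesday is the 6th, so the 3rd Wednesday is the 20th — 20 July 2033.
20 July 2033 is after 1 July 2033, so that is the next one.

20 July 2033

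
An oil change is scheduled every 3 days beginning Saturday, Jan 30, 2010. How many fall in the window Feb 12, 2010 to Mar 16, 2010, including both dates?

11

Occurrences land 3·i days after Jan 30, 2010 for i = 0, 1, 2, …
Feb 12, 2010 is 13 days after the start; 13 ÷ 3 = 4 remainder 1; since the remainder is 1, round up to i = 5. First occurrence in the window: #6 on Feb 14, 2010 (5×3 = 15 days in).
Mar 16, 2010 is 45 days after the start; 45 ÷ 3 = 15 remainder 0. Last occurrence in the window: #16 on Mar 16, 2010.
Occurrences #6 through #16: 11 in total.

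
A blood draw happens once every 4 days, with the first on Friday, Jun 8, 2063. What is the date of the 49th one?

The 49th occurrence is 48 intervals after the first: 48 × 4 = 192 days after Jun 8, 2063.
Jun has 30 days — 22 days to the end of Jun leaves 170.
Jul has 31 days (139 left).
Aug has 31 days (108 left).
Sep has 30 days (78 left).
Oct has 31 days (47 left).
Nov has 30 days (17 left).
17 days into Dec → Dec 17, 2063.

Dec 17, 2063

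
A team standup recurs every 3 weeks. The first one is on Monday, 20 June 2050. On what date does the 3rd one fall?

1 August 2050

The 3rd occurrence is 2 intervals after the first: 2 × 21 = 42 days after 20 June 2050.
June has 30 days — 10 days to the end of June leaves 32.
July has 31 days (1 left).
1 day into August → 1 August 2050.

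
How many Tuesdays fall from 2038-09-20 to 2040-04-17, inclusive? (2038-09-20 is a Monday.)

2038-09-20 is a Monday; the first Tuesday on or after it is 2038-09-21 (1 day later).
From 2038-09-21 to 2040-04-17: 101 + 365 + 108 = 574 days (rest of 2038, 2039, to 2040-04-17 in 2040).
574 ÷ 7 = 82 full weeks with remainder 0, so 82 more Tuesdays after the first → 83.

83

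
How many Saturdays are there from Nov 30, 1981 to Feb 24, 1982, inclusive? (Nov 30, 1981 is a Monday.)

12

Nov 30, 1981 is a Monday; the first Saturday on or after it is Dec 5, 1981 (5 days later).
From Dec 5, 1981 to Feb 24, 1982: 26 + 31 + 24 = 81 days (rest of Dec, Jan, Feb).
81 ÷ 7 = 11 full weeks with remainder 4, so 11 more Saturdays after the first → 12.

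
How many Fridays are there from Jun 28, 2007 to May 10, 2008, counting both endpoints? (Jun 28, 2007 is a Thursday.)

Jun 28, 2007 is a Thursday; the first Friday on or after it is Jun 29, 2007 (1 day later).
From Jun 29, 2007 to May 10, 2008: 185 + 131 = 316 days (rest of 2007, to May 10, 2008 in 2008).
316 ÷ 7 = 45 full weeks with remainder 1, so 45 more Fridays after the first → 46.

46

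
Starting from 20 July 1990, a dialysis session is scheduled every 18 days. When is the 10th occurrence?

The 10th occurrence is 9 intervals after the first: 9 × 18 = 162 days after 20 July 1990.
July has 31 days — 11 days to the end of July leaves 151.
August has 31 days (120 left).
September has 30 days (90 left).
October has 31 days (59 left).
November has 30 days (29 left).
29 days into December → 29 December 1990.

29 December 1990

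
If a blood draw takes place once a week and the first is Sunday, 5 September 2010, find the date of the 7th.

The 7th occurrence is 6 intervals after the first: 6 × 7 = 42 days after 5 September 2010.
September has 30 days — 25 days to the end of September leaves 17.
17 days into October → 17 October 2010.

17 October 2010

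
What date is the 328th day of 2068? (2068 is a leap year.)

November 23, 2068

January has 31 days (328 − 31 = 297 remain).
February has 29 days (297 − 29 = 268 remain).
March has 31 days (268 − 31 = 237 remain).
April has 30 days (237 − 30 = 207 remain).
May has 31 days (207 − 31 = 176 remain).
June has 30 days (176 − 30 = 146 remain).
July has 31 days (146 − 31 = 115 remain).
August has 31 days (115 − 31 = 84 remain).
September has 30 days (84 − 30 = 54 remain).
October has 31 days (54 − 31 = 23 remain).
23 into November → November 23.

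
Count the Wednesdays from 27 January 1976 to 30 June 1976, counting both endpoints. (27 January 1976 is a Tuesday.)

27 January 1976 is a Tuesday; the first Wednesday on or after it is 28 January 1976 (1 day later).
From 28 January 1976 to 30 June 1976: 3 + 29 + 31 + 30 + 31 + 30 = 154 days (rest of January, February, March, April, May, June).
154 ÷ 7 = 22 full weeks with remainder 0, so 22 more Wednesdays after the first → 23.

23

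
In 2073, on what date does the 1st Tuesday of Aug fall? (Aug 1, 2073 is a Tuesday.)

Aug 1, 2073

Aug 2073 begins on a Tuesday, so the first Tuesday is Aug 1.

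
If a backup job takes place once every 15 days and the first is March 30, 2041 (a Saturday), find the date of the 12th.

The 12th occurrence is 11 intervals after the first: 11 × 15 = 165 days after March 30, 2041.
March has 31 days — 1 day to the end of March leaves 164.
April has 30 days (134 left).
May has 31 days (103 left).
June has 30 days (73 left).
July has 31 days (42 left).
August has 31 days (11 left).
11 days into September → September 11, 2041.

September 11, 2041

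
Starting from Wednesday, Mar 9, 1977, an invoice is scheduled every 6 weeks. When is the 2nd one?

Apr 20, 1977

The 2nd occurrence is 1 interval after the first: 1 × 42 = 42 days after Mar 9, 1977.
Mar has 31 days — 22 days to the end of Mar leaves 20.
20 days into Apr → Apr 20, 1977.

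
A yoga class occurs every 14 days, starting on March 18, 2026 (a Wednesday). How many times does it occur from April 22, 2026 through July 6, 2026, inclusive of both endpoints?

Occurrences land 14·i days after March 18, 2026 for i = 0, 1, 2, …
April 22, 2026 is 35 days after the start; 35 ÷ 14 = 2 remainder 7; since the remainder is 7, round up to i = 3. First occurrence in the window: #4 on April 29, 2026 (3×14 = 42 days in).
July 6, 2026 is 110 days after the start; 110 ÷ 14 = 7 remainder 12. Last occurrence in the window: #8 on June 24, 2026.
Occurrences #4 through #8: 5 in total.

5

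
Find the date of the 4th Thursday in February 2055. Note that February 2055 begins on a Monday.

25 February 2055

February 2055 begins on a Monday, so the first Thursday is February 4 (3 days later).
The 4th Thursday is 3 weeks later: 4 + 21 = 25.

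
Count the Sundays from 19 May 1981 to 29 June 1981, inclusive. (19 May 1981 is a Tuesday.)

6

19 May 1981 is a Tuesday; the first Sunday on or after it is 24 May 1981 (5 days later).
From 24 May 1981 to 29 June 1981: 7 + 29 = 36 days (rest of May, June).
36 ÷ 7 = 5 full weeks with remainder 1, so 5 more Sundays after the first → 6.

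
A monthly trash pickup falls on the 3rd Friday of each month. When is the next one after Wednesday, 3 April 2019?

19 April 2019

April 2019 starts on a Monday; its first Friday is the 5th, so the 3rd Friday is the 19th — 19 April 2019.
19 April 2019 is after 3 April 2019, so that is the next one.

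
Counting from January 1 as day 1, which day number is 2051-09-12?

Days in months before September: 31 + 28 + 31 + 30 + 31 + 30 + 31 + 31 = 243.
Plus 12 days into September → day 255.

255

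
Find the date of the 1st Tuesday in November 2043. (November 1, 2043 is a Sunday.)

November 3, 2043

November 2043 begins on a Sunday, so the first Tuesday is November 3 (2 days later).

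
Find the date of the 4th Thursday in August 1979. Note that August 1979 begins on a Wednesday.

August 1979 begins on a Wednesday, so the first Thursday is August 2 (1 day later).
The 4th Thursday is 3 weeks later: 2 + 21 = 23.

1979-08-23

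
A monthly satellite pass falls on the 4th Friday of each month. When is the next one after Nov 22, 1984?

Nov 23, 1984

Nov 1984 starts on a Thursday; its first Friday is the 2nd, so the 4th Friday is the 23rd — Nov 23, 1984.
Nov 23, 1984 is after Nov 22, 1984, so that is the next one.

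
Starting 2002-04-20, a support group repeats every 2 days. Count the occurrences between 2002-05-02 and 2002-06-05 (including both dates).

18

Occurrences land 2·i days after 2002-04-20 for i = 0, 1, 2, …
2002-05-02 is 12 days after the start; 12 ÷ 2 = 6 remainder 0. First occurrence in the window: #7 on 2002-05-02 (6×2 = 12 days in).
2002-06-05 is 46 days after the start; 46 ÷ 2 = 23 remainder 0. Last occurrence in the window: #24 on 2002-06-05.
Occurrences #7 through #24: 18 in total.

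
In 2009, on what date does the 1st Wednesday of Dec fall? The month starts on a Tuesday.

Dec 2, 2009

Dec 2009 begins on a Tuesday, so the first Wednesday is Dec 2 (1 day later).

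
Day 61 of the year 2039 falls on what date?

2 March 2039

January has 31 days (61 − 31 = 30 remain).
February has 28 days (30 − 28 = 2 remain).
2 into March → March 2.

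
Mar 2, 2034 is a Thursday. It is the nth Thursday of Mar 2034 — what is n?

Day 2 falls in week ⌈2/7⌉ of the month.
Days 1–7 hold the 1st Thursday, 8–14 the 2nd, 15–21 the 3rd, 22–28 the 4th, 29–31 the 5th.
2 is in the range for the 1st.

1st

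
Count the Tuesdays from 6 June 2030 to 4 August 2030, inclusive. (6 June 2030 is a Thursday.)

8

6 June 2030 is a Thursday; the first Tuesday on or after it is 11 June 2030 (5 days later).
From 11 June 2030 to 4 August 2030: 19 + 31 + 4 = 54 days (rest of June, July, August).
54 ÷ 7 = 7 full weeks with remainder 5, so 7 more Tuesdays after the first → 8.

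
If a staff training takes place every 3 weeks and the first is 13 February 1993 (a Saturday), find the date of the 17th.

The 17th occurrence is 16 intervals after the first: 16 × 21 = 336 days after 13 February 1993.
February has 28 days — 15 days to the end of February leaves 321.
March has 31 days (290 left).
April has 30 days (260 left).
May has 31 days (229 left).
June has 30 days (199 left).
July has 31 days (168 left).
August has 31 days (137 left).
September has 30 days (107 left).
October has 31 days (76 left).
November has 30 days (46 left).
December has 31 days (15 left).
15 days into January → 15 January 1994.

15 January 1994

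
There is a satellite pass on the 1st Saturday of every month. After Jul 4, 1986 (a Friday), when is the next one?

Jul 1986 starts on a Tuesday, so its 1st Saturday is Jul 5, 1986 (4 days in).
Jul 5, 1986 is after Jul 4, 1986, so that is the next one.

Jul 5, 1986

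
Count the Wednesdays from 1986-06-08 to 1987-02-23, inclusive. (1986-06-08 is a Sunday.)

1986-06-08 is a Sunday; the first Wednesday on or after it is 1986-06-11 (3 days later).
From 1986-06-11 to 1987-02-23: 19 + 31 + 31 + 30 + 31 + 30 + 31 + 31 + 23 = 257 days (rest of June, July, August, September, October, November, December, January, February).
257 ÷ 7 = 36 full weeks with remainder 5, so 36 more Wednesdays after the first → 37.

37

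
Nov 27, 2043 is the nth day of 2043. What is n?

Days in months before Nov: 31 + 28 + 31 + 30 + 31 + 30 + 31 + 31 + 30 + 31 = 304.
Plus 27 days into Nov → day 331.

331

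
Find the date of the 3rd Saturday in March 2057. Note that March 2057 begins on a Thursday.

March 2057 begins on a Thursday, so the first Saturday is March 3 (2 days later).
The 3rd Saturday is 2 weeks later: 3 + 14 = 17.

2057-03-17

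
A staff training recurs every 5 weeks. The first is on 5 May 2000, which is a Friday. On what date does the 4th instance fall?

18 August 2000

The 4th occurrence is 3 intervals after the first: 3 × 35 = 105 days after 5 May 2000.
May has 31 days — 26 days to the end of May leaves 79.
June has 30 days (49 left).
July has 31 days (18 left).
18 days into August → 18 August 2000.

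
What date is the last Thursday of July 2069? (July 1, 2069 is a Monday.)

July 2069 begins on a Monday, so the first Thursday is July 4 (3 days later).
July 2069 has 31 days. Adding weeks: 4, 11, 18, 25 — the last one ≤ 31 is the 25th.

2069-07-25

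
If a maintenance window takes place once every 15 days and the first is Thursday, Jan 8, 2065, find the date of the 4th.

The 4th occurrence is 3 intervals after the first: 3 × 15 = 45 days after Jan 8, 2065.
Jan has 31 days — 23 days to the end of Jan leaves 22.
22 days into Feb → Feb 22, 2065.

Feb 22, 2065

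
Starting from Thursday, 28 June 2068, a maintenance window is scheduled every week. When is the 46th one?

The 46th occurrence is 45 intervals after the first: 45 × 7 = 315 days after 28 June 2068.
June has 30 days — 2 days to the end of June leaves 313.
July has 31 days (282 left).
August has 31 days (251 left).
September has 30 days (221 left).
October has 31 days (190 left).
November has 30 days (160 left).
December has 31 days (129 left).
January has 31 days (98 left).
February has 28 days (70 left).
March has 31 days (39 left).
April has 30 days (9 left).
9 days into May → 9 May 2069.

9 May 2069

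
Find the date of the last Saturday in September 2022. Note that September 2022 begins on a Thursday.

September 2022 begins on a Thursday, so the first Saturday is September 3 (2 days later).
September 2022 has 30 days. Adding weeks: 3, 10, 17, 24 — the last one ≤ 30 is the 24th.

2022-09-24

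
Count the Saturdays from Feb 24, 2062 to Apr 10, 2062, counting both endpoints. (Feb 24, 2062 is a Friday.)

Feb 24, 2062 is a Friday; the first Saturday on or after it is Feb 25, 2062 (1 day later).
From Feb 25, 2062 to Apr 10, 2062: 3 + 31 + 10 = 44 days (rest of Feb, Mar, Apr).
44 ÷ 7 = 6 full weeks with remainder 2, so 6 more Saturdays after the first → 7.

7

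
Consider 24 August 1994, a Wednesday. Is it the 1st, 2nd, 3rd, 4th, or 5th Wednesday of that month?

4th

Day 24 falls in week ⌈24/7⌉ of the month.
Days 1–7 hold the 1st Wednesday, 8–14 the 2nd, 15–21 the 3rd, 22–28 the 4th, 29–31 the 5th.
24 is in the range for the 4th.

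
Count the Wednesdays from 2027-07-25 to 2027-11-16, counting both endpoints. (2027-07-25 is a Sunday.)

16

2027-07-25 is a Sunday; the first Wednesday on or after it is 2027-07-28 (3 days later).
From 2027-07-28 to 2027-11-16: 3 + 31 + 30 + 31 + 16 = 111 days (rest of July, August, September, October, November).
111 ÷ 7 = 15 full weeks with remainder 6, so 15 more Wednesdays after the first → 16.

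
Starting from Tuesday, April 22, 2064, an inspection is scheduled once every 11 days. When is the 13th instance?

September 1, 2064

The 13th occurrence is 12 intervals after the first: 12 × 11 = 132 days after April 22, 2064.
April has 30 days — 8 days to the end of April leaves 124.
May has 31 days (93 left).
June has 30 days (63 left).
July has 31 days (32 left).
August has 31 days (1 left).
1 day into September → September 1, 2064.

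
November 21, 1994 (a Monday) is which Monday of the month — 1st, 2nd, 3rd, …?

3rd

Day 21 falls in week ⌈21/7⌉ of the month.
Days 1–7 hold the 1st Monday, 8–14 the 2nd, 15–21 the 3rd, 22–28 the 4th, 29–31 the 5th.
21 is in the range for the 3rd.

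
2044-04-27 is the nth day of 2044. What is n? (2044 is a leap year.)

Days in months before April: 31 + 29 + 31 = 91.
Plus 27 days into April → day 118.

118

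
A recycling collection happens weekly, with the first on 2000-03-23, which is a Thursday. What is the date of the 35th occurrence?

The 35th occurrence is 34 intervals after the first: 34 × 7 = 238 days after 2000-03-23.
March has 31 days — 8 days to the end of March leaves 230.
April has 30 days (200 left).
May has 31 days (169 left).
June has 30 days (139 left).
July has 31 days (108 left).
August has 31 days (77 left).
September has 30 days (47 left).
October has 31 days (16 left).
16 days into November → 2000-11-16.

2000-11-16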